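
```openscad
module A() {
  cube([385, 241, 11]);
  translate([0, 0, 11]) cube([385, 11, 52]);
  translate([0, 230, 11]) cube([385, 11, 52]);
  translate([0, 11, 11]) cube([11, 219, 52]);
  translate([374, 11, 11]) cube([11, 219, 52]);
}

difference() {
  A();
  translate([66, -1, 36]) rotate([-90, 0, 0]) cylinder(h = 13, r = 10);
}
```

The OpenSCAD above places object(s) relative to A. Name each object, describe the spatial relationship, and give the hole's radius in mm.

The subtracted cylinder has r = 10 mm.

A is an open box. The open box has a circular hole through its front wall. The hole's radius is 10 mm.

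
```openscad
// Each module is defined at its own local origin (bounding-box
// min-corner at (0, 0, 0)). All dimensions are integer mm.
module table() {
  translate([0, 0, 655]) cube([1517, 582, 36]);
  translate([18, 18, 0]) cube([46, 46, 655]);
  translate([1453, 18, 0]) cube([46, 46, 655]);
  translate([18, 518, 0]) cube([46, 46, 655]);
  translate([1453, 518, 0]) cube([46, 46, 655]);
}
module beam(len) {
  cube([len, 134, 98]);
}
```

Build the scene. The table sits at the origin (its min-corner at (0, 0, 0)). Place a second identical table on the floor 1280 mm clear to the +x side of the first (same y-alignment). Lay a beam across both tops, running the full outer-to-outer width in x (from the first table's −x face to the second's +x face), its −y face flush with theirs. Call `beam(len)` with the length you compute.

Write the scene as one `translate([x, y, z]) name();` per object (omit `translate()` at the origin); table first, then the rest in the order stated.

table();
translate([2797, 0, 0]) table();
translate([0, 0, 691]) beam(4314);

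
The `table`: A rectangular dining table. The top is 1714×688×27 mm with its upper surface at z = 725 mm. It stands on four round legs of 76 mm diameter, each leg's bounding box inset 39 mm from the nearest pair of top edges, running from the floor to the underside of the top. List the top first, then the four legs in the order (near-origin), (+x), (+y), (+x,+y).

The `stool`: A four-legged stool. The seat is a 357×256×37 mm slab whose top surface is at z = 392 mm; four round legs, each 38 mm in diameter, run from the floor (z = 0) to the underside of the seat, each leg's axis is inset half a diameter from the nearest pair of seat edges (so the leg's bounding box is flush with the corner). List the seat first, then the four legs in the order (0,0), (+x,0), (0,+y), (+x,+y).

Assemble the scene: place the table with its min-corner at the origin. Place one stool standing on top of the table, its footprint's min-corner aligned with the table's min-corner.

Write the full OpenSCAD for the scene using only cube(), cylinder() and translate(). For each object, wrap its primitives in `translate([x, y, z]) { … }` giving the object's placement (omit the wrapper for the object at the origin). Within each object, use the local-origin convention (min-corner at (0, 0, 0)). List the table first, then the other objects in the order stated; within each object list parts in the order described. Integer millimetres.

translate([0, 0, 698]) cube([1714, 688, 27]);
translate([77, 77, 0]) cylinder(h = 698, r = 38);
translate([1637, 77, 0]) cylinder(h = 698, r = 38);
translate([77, 611, 0]) cylinder(h = 698, r = 38);
translate([1637, 611, 0]) cylinder(h = 698, r = 38);
translate([0, 0, 725]) {
  translate([0, 0, 355]) cube([357, 256, 37]);
  translate([19, 19, 0]) cylinder(h = 355, r = 19);
  translate([338, 19, 0]) cylinder(h = 355, r = 19);
  translate([19, 237, 0]) cylinder(h = 355, r = 19);
  translate([338, 237, 0]) cylinder(h = 355, r = 19);
}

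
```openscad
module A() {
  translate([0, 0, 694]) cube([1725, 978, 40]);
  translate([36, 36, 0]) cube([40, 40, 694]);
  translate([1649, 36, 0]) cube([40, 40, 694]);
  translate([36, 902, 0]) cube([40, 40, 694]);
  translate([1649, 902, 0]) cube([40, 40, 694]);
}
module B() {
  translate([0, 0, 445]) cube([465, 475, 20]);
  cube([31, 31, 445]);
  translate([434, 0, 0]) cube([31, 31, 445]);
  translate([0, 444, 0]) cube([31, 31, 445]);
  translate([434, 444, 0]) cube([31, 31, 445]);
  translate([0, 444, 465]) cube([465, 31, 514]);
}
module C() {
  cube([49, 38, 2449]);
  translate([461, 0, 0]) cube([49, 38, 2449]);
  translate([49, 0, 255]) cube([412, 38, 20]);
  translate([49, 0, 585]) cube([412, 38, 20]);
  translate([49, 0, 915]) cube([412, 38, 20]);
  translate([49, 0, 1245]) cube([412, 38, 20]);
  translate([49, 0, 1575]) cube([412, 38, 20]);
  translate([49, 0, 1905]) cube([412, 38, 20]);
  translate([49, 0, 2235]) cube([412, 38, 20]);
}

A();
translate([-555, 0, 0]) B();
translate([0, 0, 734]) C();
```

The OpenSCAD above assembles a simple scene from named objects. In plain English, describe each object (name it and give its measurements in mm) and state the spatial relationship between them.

A is a rectangular dining table. The top is 1725×978×40 mm with its upper surface at z = 734 mm. It stands on four 40×40 mm square legs, each inset 36 mm from the nearest pair of top edges, running from the floor to the underside of the top.

B is a chair: 465×475 mm seat, 20 mm thick, top at z = 465 mm, on four 31 mm square corner legs flush with the seat edges. A 31 mm thick backrest slab spans the full seat width, extending 514 mm above the seat top, its back face flush with the seat's +y edge.

C is a wooden ladder with two side rails of 49×38 mm section and 2449 mm height, set 510 mm apart overall. Between them run 7 rectangular rungs (38 mm deep, 20 mm thick), front faces flush with the rails' −y face. The bottom of the first rung is 255 mm above the floor and each subsequent rung is 330 mm higher than the one below.

The chair is on the floor beside the table on its −x side. The ladder is on top of the table.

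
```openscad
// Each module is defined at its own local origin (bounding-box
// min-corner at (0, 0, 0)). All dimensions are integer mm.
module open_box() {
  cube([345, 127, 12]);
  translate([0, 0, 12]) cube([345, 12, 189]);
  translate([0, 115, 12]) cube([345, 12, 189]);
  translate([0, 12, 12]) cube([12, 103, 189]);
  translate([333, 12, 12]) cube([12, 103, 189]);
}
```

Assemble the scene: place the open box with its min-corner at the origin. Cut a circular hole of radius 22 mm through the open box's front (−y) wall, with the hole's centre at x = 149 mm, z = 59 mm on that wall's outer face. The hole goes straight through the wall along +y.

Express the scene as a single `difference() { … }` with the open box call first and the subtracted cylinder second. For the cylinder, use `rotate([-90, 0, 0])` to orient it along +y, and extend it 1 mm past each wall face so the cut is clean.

difference() {
  open_box();
  translate([149, -1, 59]) rotate([-90, 0, 0]) cylinder(h = 14, r = 22);
}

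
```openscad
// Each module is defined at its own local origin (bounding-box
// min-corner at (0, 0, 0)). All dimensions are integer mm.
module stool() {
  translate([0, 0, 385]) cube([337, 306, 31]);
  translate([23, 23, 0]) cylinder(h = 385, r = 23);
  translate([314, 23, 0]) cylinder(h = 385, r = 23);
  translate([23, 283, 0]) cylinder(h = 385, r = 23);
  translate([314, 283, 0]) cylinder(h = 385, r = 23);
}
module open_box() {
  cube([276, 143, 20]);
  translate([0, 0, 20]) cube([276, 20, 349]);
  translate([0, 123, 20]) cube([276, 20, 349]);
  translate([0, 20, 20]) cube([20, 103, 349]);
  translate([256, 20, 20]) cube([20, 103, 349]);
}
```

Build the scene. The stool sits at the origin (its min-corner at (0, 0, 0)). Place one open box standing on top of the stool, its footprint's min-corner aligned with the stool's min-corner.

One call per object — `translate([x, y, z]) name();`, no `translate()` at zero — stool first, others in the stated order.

stool();
translate([0, 0, 416]) open_box();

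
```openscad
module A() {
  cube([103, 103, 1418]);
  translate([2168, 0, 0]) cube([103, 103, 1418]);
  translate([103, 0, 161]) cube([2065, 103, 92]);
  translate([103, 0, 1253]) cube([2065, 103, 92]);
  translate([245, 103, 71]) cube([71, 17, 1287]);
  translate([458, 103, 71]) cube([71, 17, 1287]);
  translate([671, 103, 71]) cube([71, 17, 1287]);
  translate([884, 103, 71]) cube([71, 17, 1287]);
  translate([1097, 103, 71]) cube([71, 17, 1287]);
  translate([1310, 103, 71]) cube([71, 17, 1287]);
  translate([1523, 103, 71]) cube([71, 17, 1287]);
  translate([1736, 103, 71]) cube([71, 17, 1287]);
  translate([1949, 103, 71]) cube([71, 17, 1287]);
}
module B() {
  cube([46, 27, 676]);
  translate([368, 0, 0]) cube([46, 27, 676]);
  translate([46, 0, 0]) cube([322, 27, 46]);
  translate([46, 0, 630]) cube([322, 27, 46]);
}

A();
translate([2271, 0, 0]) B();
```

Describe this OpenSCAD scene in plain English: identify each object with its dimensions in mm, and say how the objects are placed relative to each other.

A is a fence section. Two 103×103 mm posts, 1418 mm tall, stand on the floor with a clear span of 2065 mm between their inner faces. Two horizontal rails of 103×92 mm section span the gap between the posts with their undersides at z = 161 mm and z = 1253 mm, flush with the posts' −y face. 9 pickets, each 71 mm wide, 17 mm thick and 1287 mm tall, are fixed to the +y face of the rails with their bottoms at z = 71 mm, evenly spaced across the span with equal gaps (rounded down to the nearest mm) at the −x end and between each pair — any rounding remainder accumulates at the +x end.

B is a rectangular picture frame lying in the x–z plane (depth along y). The opening is 322 mm wide (x) by 584 mm tall (z), surrounded by a border 46 mm wide on all four sides. The frame is 27 mm deep and is made of two full-height vertical stiles with two horizontal rails fitted between them.

The picture frame is against the fence section's +x side, with their −y faces flush.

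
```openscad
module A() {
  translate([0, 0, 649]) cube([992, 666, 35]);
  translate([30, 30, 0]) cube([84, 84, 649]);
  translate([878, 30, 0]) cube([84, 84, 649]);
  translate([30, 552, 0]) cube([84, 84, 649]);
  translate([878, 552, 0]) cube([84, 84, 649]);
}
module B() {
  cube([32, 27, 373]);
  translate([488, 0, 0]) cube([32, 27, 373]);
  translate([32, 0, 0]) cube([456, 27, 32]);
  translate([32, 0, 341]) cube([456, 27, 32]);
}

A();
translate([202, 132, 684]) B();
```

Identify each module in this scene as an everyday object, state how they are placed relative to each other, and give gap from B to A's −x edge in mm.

The picture frame's min-x is at 202; the table's min-x is 0; gap = 202 mm.

A is a table. B is a picture frame. The picture frame is on top of the table. The gap from the picture frame to the table's −x edge is 202 mm.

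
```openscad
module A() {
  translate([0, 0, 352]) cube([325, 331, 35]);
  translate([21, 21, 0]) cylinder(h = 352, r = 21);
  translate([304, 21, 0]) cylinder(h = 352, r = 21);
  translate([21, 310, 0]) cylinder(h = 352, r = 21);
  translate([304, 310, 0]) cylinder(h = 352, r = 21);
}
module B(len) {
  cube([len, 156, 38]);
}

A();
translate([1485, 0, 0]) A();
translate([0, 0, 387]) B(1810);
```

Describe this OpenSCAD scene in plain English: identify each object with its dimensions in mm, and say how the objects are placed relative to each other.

A is a four-legged stool. The seat is a 325×331×35 mm slab whose top surface is at z = 387 mm; four round legs, each 42 mm in diameter, run from the floor (z = 0) to the underside of the seat, each leg's axis is inset half a diameter from the nearest pair of seat edges (so the leg's bounding box is flush with the corner).

B is a rectangular beam 1810 mm long (x), 156 mm deep (y), 38 mm thick (z).

The beam spans the tops of two stools placed 1160 mm apart, resting at z = 387 mm.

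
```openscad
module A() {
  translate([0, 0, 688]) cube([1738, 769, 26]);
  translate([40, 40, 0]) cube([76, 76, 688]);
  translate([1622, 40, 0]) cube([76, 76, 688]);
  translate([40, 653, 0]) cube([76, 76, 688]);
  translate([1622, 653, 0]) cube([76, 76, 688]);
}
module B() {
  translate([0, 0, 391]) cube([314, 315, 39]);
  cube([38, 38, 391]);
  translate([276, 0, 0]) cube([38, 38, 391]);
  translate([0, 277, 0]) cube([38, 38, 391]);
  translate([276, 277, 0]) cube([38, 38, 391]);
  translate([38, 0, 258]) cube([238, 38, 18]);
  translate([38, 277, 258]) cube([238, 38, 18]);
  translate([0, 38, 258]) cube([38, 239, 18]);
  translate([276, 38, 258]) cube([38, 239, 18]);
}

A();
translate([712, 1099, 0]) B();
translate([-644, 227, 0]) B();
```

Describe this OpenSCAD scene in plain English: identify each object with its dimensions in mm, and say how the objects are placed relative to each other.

A is a table with a 1738×769 mm rectangular top, 26 mm thick, top surface at z = 714 mm, supported by four 76×76 mm square legs, each inset 40 mm from the nearest pair of top edges, running from the floor.

B is a four-legged stool. The seat is 314×315 mm, 39 mm thick, top at z = 430 mm. It stands on four square legs, each 38×38 mm in cross-section, from z = 0 to the seat underside, each flush with a corner of the seat. Four stretchers, 38 mm wide and 18 mm tall, connect adjacent legs with their undersides at z = 258 mm, each running between the inner faces of the legs it joins and aligned with the legs' outer faces on the other axis.

Two stools sit around the table at the +y, −x sides.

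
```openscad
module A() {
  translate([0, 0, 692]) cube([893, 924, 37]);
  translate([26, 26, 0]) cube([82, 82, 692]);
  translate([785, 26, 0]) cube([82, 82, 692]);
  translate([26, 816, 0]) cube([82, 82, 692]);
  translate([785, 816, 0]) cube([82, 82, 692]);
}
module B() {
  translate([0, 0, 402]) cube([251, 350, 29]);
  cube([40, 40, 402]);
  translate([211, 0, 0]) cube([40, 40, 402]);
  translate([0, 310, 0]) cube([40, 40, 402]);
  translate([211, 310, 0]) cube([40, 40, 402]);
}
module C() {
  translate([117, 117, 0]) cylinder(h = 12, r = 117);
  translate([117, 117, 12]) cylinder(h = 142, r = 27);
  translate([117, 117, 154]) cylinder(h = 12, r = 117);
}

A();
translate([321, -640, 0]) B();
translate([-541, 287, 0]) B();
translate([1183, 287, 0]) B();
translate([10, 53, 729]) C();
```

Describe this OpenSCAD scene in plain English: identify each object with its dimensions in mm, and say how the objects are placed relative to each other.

A is a table: top 893 mm (x) × 924 mm (y), 37 mm thick, upper face at z = 729 mm, on four 82×82 mm square legs, each inset 26 mm from the nearest pair of top edges, running from z = 0 to the bottom of the top.

B is a four-legged stool. The seat is 251×350 mm, 29 mm thick, top at z = 431 mm. It stands on four square legs, each 40×40 mm in cross-section, from z = 0 to the seat underside, each flush with a corner of the seat.

C is a spool: two coaxial disc flanges of radius 117 mm and thickness 12 mm, joined by a core cylinder of radius 27 mm and height 142 mm. The lower flange rests on z = 0 and the three cylinders share a vertical axis.

Three stools sit around the table at the −y, −x, +x sides. The spool is on top of the table.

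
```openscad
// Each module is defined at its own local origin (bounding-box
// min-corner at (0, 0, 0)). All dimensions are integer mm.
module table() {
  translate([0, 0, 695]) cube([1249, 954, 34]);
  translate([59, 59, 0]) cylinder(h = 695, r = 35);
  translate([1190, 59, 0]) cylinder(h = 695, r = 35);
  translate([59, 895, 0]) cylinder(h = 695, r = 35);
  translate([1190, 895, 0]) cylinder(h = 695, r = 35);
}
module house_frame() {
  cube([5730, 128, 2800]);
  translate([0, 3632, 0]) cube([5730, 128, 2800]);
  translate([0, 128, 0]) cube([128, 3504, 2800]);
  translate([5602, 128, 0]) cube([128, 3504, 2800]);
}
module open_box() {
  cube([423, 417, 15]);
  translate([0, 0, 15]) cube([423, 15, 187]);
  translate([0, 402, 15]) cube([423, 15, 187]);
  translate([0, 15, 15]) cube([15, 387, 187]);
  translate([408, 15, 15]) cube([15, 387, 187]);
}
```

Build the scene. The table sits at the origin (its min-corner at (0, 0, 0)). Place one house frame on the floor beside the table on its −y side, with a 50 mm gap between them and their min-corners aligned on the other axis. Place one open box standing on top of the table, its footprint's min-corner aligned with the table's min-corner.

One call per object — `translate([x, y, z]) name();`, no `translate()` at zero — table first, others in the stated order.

table();
translate([0, -3810, 0]) house_frame();
translate([0, 0, 729]) open_box();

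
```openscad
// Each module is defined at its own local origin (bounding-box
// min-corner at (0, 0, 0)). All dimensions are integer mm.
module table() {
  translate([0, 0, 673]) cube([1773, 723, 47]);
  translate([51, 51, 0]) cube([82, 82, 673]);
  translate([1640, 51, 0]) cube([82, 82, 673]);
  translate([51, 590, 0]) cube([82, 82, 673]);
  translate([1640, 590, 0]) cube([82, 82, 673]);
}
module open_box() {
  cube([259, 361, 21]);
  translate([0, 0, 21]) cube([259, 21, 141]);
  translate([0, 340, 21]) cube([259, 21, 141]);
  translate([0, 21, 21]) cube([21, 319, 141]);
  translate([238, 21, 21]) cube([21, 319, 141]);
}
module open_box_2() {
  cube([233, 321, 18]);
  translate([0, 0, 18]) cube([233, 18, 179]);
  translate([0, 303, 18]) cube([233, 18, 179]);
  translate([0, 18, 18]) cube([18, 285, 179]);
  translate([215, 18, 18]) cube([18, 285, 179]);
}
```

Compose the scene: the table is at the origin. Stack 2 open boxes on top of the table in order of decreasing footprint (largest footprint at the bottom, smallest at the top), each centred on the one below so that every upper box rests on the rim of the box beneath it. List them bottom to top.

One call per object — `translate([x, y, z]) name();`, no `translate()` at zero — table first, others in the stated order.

table();
translate([757, 181, 720]) open_box();
translate([770, 201, 882]) open_box_2();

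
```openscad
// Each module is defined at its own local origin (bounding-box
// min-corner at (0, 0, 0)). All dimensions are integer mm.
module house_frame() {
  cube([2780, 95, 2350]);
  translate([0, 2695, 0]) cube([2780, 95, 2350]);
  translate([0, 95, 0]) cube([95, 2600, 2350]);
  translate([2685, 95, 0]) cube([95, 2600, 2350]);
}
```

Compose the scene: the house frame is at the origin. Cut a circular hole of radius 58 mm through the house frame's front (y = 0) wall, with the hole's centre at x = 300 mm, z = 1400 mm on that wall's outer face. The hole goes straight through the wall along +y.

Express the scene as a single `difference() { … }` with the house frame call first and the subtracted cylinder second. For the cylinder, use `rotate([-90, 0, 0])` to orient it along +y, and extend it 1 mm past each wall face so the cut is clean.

difference() {
  house_frame();
  translate([300, -1, 1400]) rotate([-90, 0, 0]) cylinder(h = 97, r = 58);
}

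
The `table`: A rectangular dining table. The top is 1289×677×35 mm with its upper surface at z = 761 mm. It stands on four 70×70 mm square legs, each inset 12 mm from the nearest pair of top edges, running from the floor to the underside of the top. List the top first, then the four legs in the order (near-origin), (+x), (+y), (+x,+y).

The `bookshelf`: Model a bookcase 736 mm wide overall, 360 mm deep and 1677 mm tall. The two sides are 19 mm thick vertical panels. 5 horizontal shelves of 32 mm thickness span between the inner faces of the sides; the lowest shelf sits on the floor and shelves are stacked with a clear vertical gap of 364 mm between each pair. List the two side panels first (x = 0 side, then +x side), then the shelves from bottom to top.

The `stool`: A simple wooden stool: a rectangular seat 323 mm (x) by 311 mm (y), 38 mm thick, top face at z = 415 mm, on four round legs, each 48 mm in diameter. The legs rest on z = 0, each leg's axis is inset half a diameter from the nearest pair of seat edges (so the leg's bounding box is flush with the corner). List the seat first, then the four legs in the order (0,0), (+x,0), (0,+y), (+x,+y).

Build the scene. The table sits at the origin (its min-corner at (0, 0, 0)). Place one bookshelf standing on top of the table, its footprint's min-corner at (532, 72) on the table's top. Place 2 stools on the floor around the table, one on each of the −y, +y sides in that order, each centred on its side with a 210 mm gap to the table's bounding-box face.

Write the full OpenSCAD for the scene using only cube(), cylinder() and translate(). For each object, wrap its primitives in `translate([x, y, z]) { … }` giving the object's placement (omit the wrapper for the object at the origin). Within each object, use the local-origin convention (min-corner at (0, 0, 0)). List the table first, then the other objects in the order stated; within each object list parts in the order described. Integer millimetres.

translate([0, 0, 726]) cube([1289, 677, 35]);
translate([12, 12, 0]) cube([70, 70, 726]);
translate([1207, 12, 0]) cube([70, 70, 726]);
translate([12, 595, 0]) cube([70, 70, 726]);
translate([1207, 595, 0]) cube([70, 70, 726]);
translate([532, 72, 761]) {
  cube([19, 360, 1677]);
  translate([717, 0, 0]) cube([19, 360, 1677]);
  translate([19, 0, 0]) cube([698, 360, 32]);
  translate([19, 0, 396]) cube([698, 360, 32]);
  translate([19, 0, 792]) cube([698, 360, 32]);
  translate([19, 0, 1188]) cube([698, 360, 32]);
  translate([19, 0, 1584]) cube([698, 360, 32]);
}
translate([483, -521, 0]) {
  translate([0, 0, 377]) cube([323, 311, 38]);
  translate([24, 24, 0]) cylinder(h = 377, r = 24);
  translate([299, 24, 0]) cylinder(h = 377, r = 24);
  translate([24, 287, 0]) cylinder(h = 377, r = 24);
  translate([299, 287, 0]) cylinder(h = 377, r = 24);
}
translate([483, 887, 0]) {
  translate([0, 0, 377]) cube([323, 311, 38]);
  translate([24, 24, 0]) cylinder(h = 377, r = 24);
  translate([299, 24, 0]) cylinder(h = 377, r = 24);
  translate([24, 287, 0]) cylinder(h = 377, r = 24);
  translate([299, 287, 0]) cylinder(h = 377, r = 24);
}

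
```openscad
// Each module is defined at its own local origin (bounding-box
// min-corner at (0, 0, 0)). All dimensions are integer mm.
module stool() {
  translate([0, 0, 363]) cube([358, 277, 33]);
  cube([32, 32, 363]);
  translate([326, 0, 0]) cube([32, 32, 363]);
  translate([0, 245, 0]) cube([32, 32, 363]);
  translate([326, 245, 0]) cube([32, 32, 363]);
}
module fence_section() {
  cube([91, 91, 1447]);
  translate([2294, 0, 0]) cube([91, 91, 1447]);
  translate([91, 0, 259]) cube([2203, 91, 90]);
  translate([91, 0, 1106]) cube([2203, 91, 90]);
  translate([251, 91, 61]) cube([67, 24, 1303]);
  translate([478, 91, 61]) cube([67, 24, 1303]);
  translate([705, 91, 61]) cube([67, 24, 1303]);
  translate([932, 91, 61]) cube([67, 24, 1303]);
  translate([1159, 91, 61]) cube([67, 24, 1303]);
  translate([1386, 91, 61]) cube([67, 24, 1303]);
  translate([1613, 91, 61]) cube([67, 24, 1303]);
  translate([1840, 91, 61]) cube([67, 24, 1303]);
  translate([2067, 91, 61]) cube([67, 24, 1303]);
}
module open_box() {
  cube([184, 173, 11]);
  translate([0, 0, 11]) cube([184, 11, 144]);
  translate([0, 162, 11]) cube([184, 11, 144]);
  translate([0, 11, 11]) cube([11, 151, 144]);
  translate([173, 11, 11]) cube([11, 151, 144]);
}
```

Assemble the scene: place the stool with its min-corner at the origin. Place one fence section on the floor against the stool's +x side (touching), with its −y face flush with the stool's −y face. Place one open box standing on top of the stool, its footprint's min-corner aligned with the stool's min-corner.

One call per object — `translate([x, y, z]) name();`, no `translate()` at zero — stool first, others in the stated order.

stool();
translate([358, 0, 0]) fence_section();
translate([0, 0, 396]) open_box();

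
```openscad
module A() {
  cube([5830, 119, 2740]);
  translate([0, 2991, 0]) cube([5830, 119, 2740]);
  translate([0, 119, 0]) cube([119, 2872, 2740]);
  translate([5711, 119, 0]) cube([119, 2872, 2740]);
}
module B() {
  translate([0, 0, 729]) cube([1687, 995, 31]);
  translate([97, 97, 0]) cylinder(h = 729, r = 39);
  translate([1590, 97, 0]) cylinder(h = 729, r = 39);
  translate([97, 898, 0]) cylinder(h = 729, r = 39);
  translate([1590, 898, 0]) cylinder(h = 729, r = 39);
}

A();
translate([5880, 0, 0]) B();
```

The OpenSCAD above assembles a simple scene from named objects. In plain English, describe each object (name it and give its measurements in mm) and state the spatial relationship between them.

A is the wall frame of a small rectangular building: four walls, each 2740 mm tall and 119 mm thick, enclosing a footprint 5830 mm (x) by 3110 mm (y) outside-to-outside, with no floor or roof. The front and back walls (the −y and +y sides) span the full width; the two side walls fit between them.

B is a rectangular dining table. The top is 1687×995×31 mm with its upper surface at z = 760 mm. It stands on four round legs of 78 mm diameter, each leg's bounding box inset 58 mm from the nearest pair of top edges, running from the floor to the underside of the top.

The table is on the floor beside the house frame on its +x side.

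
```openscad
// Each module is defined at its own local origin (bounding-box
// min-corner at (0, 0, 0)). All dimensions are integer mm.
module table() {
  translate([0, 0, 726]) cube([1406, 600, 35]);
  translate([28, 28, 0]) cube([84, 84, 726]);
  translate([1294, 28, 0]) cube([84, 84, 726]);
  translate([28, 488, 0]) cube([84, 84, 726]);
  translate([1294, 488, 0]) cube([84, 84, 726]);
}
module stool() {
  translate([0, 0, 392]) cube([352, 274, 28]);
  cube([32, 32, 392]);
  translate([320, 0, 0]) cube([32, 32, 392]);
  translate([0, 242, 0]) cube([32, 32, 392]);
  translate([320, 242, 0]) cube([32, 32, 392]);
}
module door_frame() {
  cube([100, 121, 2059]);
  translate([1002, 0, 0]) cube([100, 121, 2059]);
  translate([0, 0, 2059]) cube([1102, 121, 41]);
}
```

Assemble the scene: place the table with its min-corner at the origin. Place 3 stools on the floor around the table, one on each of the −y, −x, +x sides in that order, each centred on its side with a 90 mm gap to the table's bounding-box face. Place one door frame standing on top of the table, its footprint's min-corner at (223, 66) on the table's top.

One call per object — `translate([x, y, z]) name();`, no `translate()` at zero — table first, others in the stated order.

table();
translate([527, -364, 0]) stool();
translate([-442, 163, 0]) stool();
translate([1496, 163, 0]) stool();
translate([223, 66, 761]) door_frame();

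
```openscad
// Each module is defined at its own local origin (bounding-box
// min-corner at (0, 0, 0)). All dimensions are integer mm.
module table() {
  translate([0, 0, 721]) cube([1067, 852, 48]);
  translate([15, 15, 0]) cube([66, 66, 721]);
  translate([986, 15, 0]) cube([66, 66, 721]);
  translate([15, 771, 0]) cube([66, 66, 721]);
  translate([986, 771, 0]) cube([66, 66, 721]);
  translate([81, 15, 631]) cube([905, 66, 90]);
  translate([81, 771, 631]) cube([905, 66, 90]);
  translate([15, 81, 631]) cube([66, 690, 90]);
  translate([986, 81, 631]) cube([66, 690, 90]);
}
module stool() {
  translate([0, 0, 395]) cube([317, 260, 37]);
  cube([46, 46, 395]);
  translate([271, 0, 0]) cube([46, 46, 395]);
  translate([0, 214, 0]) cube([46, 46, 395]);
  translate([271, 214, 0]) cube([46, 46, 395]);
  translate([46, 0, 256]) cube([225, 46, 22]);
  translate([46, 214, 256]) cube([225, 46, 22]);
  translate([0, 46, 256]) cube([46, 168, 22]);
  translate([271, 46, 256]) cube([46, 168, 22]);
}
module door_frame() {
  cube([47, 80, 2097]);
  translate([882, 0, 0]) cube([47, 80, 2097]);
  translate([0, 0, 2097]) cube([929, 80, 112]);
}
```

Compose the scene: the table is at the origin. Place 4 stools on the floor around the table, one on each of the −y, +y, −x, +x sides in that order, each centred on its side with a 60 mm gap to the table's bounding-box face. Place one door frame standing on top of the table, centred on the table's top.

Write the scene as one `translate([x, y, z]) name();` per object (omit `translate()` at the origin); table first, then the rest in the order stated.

table();
translate([375, -320, 0]) stool();
translate([375, 912, 0]) stool();
translate([-377, 296, 0]) stool();
translate([1127, 296, 0]) stool();
translate([69, 386, 769]) door_frame();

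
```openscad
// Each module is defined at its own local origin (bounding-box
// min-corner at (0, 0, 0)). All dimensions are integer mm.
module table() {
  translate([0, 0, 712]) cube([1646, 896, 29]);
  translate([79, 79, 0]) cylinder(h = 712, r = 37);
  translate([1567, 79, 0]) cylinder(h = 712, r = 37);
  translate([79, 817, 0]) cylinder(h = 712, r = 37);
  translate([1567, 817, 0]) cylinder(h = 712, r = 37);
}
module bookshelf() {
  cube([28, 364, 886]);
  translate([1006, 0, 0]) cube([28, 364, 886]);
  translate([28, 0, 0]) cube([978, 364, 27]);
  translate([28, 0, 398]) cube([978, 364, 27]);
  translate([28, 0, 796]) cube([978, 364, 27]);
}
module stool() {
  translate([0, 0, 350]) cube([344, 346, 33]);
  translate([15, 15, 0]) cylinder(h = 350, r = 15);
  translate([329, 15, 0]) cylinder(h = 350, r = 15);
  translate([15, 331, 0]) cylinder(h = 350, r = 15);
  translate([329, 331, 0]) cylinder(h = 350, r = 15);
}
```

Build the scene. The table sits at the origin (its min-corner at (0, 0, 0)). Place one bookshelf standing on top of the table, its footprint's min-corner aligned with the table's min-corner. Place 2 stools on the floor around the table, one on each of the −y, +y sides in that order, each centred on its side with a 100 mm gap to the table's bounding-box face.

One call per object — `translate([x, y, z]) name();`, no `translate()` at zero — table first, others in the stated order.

table();
translate([0, 0, 741]) bookshelf();
translate([651, -446, 0]) stool();
translate([651, 996, 0]) stool();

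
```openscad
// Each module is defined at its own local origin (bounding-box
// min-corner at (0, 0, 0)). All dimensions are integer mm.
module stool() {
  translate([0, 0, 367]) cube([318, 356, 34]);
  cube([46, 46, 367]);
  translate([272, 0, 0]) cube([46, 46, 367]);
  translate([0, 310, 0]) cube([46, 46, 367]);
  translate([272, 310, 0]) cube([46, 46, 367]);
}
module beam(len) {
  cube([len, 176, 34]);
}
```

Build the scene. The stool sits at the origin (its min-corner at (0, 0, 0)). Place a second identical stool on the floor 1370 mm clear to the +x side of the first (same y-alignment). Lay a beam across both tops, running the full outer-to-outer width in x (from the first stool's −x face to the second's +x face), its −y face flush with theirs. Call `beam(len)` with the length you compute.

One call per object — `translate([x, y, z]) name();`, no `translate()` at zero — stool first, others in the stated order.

stool();
translate([1688, 0, 0]) stool();
translate([0, 0, 401]) beam(2006);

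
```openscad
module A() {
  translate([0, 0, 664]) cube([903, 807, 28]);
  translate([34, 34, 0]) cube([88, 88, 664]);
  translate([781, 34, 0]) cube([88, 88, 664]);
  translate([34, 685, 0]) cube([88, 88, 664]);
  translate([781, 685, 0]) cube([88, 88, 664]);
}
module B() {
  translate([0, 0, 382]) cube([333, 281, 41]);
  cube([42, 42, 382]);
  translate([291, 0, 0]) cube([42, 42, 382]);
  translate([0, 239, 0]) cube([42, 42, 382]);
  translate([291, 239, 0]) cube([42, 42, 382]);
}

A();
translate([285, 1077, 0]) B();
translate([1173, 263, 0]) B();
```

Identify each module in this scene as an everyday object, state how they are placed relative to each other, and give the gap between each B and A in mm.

A is a table. B is a stool. Two stools sit around the table at the +y, +x sides. The gap between each stool and the table is 270 mm.

Each stool's nearest face is 270 mm from the table's bounding box.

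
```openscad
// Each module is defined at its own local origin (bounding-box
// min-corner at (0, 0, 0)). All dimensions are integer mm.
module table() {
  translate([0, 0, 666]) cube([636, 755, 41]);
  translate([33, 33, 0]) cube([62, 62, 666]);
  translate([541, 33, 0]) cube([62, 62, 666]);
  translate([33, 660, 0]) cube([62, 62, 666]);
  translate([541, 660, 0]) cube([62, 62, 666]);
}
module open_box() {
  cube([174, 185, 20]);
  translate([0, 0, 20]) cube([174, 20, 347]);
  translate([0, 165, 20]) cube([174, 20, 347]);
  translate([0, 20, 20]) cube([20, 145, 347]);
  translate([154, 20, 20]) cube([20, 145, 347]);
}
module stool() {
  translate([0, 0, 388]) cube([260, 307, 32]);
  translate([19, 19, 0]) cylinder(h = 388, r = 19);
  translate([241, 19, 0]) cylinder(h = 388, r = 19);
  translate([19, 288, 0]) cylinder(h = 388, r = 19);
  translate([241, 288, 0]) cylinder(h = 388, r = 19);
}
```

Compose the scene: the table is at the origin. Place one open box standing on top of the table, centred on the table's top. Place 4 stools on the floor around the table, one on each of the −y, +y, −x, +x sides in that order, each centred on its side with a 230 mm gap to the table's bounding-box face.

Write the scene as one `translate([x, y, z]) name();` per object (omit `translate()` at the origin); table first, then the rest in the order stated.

table();
translate([231, 285, 707]) open_box();
translate([188, -537, 0]) stool();
translate([188, 985, 0]) stool();
translate([-490, 224, 0]) stool();
translate([866, 224, 0]) stool();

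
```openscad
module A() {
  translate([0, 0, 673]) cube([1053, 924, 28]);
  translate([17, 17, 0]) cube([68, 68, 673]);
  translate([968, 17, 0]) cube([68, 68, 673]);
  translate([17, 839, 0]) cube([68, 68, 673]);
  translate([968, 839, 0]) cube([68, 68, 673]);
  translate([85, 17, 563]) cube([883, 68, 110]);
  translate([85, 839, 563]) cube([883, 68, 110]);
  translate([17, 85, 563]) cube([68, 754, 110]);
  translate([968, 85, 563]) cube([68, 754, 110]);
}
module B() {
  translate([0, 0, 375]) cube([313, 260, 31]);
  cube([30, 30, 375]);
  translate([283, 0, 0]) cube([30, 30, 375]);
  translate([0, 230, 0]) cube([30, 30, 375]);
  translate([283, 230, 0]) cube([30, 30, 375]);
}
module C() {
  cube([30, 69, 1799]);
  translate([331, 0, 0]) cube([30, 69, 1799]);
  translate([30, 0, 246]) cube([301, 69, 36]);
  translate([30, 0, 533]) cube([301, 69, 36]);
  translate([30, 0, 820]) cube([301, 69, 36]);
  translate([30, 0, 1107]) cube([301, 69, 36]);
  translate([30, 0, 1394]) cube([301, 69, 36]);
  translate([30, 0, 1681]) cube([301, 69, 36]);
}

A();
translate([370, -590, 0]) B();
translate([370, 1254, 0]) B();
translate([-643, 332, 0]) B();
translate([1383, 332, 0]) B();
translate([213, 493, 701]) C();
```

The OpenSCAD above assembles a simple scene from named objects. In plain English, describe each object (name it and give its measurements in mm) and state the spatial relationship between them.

A is a table: top 1053 mm (x) × 924 mm (y), 28 mm thick, upper face at z = 701 mm, on four 68×68 mm square legs, each inset 17 mm from the nearest pair of top edges, running from z = 0 to the bottom of the top. Four apron rails, 68 mm thick and 110 mm tall, run between adjacent legs with their top edges flush with the underside of the top and their outer faces flush with the legs' outer faces.

B is a four-legged stool. The seat is 313×260 mm, 31 mm thick, top at z = 406 mm. It stands on four square legs, each 30×30 mm in cross-section, from z = 0 to the seat underside, each flush with a corner of the seat.

C is a straight ladder. Two 30×69 mm vertical rails, 1799 mm tall, stand 361 mm apart (outside-to-outside) with their front faces coplanar on the −y side. 6 rungs, each 69 mm deep and 36 mm tall, span between the inner faces of the rails, front faces flush with the rails. The lowest rung's underside is at z = 246 mm and rungs are spaced 287 mm apart (underside to underside).

Four stools sit around the table at the −y, +y, −x, +x sides. The ladder is on top of the table.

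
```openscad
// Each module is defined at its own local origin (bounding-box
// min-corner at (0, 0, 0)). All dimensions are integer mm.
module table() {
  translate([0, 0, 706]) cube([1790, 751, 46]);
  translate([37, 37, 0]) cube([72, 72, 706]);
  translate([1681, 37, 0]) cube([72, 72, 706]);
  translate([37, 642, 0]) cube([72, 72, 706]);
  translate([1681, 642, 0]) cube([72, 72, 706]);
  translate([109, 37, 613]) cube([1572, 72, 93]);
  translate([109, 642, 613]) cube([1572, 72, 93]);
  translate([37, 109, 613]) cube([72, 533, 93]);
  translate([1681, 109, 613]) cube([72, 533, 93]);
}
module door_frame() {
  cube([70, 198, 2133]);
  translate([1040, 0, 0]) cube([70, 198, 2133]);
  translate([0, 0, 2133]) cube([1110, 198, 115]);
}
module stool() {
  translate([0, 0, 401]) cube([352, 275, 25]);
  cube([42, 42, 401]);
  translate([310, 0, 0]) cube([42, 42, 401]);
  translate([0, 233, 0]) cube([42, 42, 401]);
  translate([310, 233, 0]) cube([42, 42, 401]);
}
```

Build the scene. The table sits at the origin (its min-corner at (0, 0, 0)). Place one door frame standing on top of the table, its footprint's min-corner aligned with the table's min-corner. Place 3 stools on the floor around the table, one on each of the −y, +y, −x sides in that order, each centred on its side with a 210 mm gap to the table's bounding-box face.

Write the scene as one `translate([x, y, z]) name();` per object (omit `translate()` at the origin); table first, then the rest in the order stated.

table();
translate([0, 0, 752]) door_frame();
translate([719, -485, 0]) stool();
translate([719, 961, 0]) stool();
translate([-562, 238, 0]) stool();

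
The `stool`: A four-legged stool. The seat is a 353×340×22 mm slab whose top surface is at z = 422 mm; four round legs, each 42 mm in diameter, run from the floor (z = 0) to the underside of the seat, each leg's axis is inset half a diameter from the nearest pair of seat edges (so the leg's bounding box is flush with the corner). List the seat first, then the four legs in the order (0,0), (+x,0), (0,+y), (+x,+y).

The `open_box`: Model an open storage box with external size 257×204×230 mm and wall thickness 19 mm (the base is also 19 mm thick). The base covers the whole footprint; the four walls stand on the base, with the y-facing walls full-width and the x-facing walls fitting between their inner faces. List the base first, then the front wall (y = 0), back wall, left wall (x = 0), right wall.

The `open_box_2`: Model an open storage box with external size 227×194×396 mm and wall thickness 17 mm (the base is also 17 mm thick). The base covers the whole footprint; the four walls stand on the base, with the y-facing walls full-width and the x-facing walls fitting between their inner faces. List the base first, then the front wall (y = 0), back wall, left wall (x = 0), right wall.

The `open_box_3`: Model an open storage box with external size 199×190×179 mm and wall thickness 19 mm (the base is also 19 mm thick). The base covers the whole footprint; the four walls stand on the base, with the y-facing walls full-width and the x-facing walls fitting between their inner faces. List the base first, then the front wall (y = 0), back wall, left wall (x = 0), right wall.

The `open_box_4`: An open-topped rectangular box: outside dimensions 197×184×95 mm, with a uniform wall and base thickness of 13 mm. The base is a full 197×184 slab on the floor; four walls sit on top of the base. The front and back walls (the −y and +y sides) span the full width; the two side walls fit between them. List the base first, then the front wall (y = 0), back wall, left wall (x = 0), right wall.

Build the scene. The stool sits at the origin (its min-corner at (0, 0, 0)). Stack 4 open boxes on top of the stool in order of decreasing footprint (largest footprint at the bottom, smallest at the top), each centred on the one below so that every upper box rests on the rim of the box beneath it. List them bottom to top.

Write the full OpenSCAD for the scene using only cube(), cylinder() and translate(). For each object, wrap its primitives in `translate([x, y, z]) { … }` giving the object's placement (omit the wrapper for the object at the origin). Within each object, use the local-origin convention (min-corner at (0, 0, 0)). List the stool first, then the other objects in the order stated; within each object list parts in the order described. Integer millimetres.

translate([0, 0, 400]) cube([353, 340, 22]);
translate([21, 21, 0]) cylinder(h = 400, r = 21);
translate([332, 21, 0]) cylinder(h = 400, r = 21);
translate([21, 319, 0]) cylinder(h = 400, r = 21);
translate([332, 319, 0]) cylinder(h = 400, r = 21);
translate([48, 68, 422]) {
  cube([257, 204, 19]);
  translate([0, 0, 19]) cube([257, 19, 211]);
  translate([0, 185, 19]) cube([257, 19, 211]);
  translate([0, 19, 19]) cube([19, 166, 211]);
  translate([238, 19, 19]) cube([19, 166, 211]);
}
translate([63, 73, 652]) {
  cube([227, 194, 17]);
  translate([0, 0, 17]) cube([227, 17, 379]);
  translate([0, 177, 17]) cube([227, 17, 379]);
  translate([0, 17, 17]) cube([17, 160, 379]);
  translate([210, 17, 17]) cube([17, 160, 379]);
}
translate([77, 75, 1048]) {
  cube([199, 190, 19]);
  translate([0, 0, 19]) cube([199, 19, 160]);
  translate([0, 171, 19]) cube([199, 19, 160]);
  translate([0, 19, 19]) cube([19, 152, 160]);
  translate([180, 19, 19]) cube([19, 152, 160]);
}
translate([78, 78, 1227]) {
  cube([197, 184, 13]);
  translate([0, 0, 13]) cube([197, 13, 82]);
  translate([0, 171, 13]) cube([197, 13, 82]);
  translate([0, 13, 13]) cube([13, 158, 82]);
  translate([184, 13, 13]) cube([13, 158, 82]);
}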